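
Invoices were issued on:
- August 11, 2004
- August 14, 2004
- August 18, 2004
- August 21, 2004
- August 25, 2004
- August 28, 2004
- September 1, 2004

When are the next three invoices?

September 4, 2004; September 8, 2004; September 11, 2004

The gap pattern 3, 4, 3, 4, 3, 4 repeats every 2 events.
These are the Wednesdays and Saturdays of each week.
The following Saturday is September 4, 2004.
The following Wednesday is September 8, 2004.
The following Saturday is September 11, 2004.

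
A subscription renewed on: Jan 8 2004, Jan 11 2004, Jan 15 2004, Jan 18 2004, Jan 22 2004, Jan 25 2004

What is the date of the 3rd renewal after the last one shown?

Feb 5 2004

The gap pattern 3, 4, 3, 4, 3 repeats every 2 events.
These are the Thursdays and Sundays of each week.
The following Thursday is Jan 29 2004.
The following Sunday is Feb 1 2004.
The following Thursday is Feb 5 2004.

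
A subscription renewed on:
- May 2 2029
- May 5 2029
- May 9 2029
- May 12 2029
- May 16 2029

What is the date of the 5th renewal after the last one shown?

Jun 2 2029

The gap pattern 3, 4, 3, 4 repeats every 2 events.
These are the Wednesdays and Saturdays of each week.
Next Saturday: May 19 2029.
Next Wednesday: May 23 2029.
The following Saturday is May 26 2029.
Next Wednesday: May 30 2029.
The following Saturday is Jun 2 2029.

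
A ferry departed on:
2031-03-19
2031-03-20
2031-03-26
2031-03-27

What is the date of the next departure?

Gaps: 1, 6, 1 days — not constant, but cyclic with period 2.
The events fall on every Wednesday and Thursday.
The following Wednesday is 2031-04-02.

2031-04-02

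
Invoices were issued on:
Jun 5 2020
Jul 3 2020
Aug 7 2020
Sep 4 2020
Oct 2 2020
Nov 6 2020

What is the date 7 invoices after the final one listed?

All dates are Fridays, 28, 35, 28, 28, 35 days apart.
Specifically, the 1st Friday of each month.
December 2020 — 1st Friday is Dec 4 2020.
January 2021 — 1st Friday is Jan 1 2021.
1st Friday of February 2021: Feb 5 2021.
March 2021 — 1st Friday is Mar 5 2021.
1st Friday of April 2021: Apr 2 2021.
1st Friday of May 2021: May 7 2021.
1st Friday of June 2021: Jun 4 2021.

Jun 4 2021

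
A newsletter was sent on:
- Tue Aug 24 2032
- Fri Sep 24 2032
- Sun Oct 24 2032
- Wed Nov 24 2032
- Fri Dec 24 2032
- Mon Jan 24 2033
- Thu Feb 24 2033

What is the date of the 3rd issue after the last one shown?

Each date is the 24th; the gaps (31, 30, 31, 30, 31, 31) track the month lengths.
The rule is the 24th of each month.
March 2033: Thu Mar 24 2033.
April 2033: Sun Apr 24 2033.
Next: May 2033 → Tue May 24 2033.

Tue May 24 2033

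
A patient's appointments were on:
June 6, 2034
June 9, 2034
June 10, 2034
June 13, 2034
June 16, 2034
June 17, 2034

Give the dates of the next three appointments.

June 20, 2034; June 23, 2034; June 24, 2034

Every event lands on a Tuesday or Friday or Saturday (gaps cycle 3, 1, 3, 3, 1).
So the schedule is: every Tuesday, Friday and Saturday.
Next Tuesday: June 20, 2034.
Next Friday: June 23, 2034.
Next Saturday: June 24, 2034.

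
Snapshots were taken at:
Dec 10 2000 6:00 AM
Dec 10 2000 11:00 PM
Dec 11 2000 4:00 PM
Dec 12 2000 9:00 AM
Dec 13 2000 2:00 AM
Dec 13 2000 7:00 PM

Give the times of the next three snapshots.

Gaps: 17, 17, 17, 17, 17 hours — each event is 17 hours after the previous one.
Dec 13 2000 7:00 PM + 17 h = Dec 14 2000 12:00 PM.
Dec 14 2000 12:00 PM + 17 h = Dec 15 2000 5:00 AM.
Dec 15 2000 5:00 AM + 17 h = Dec 15 2000 10:00 PM.

Dec 14 2000 12:00 PM, Dec 15 2000 5:00 AM, Dec 15 2000 10:00 PM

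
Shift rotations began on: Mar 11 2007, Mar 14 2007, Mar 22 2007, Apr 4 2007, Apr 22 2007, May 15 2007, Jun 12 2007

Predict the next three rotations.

Jul 15 2007, Aug 22 2007, Oct 4 2007

Gaps: 3, 8, 13, 18, 23, 28 days — each gap is 5 larger than the previous one.
Next gap: 33 days. Jun 12 2007 + 33 days = Jul 15 2007.
Next gap: 38 days. Jul 15 2007 + 38 days = Aug 22 2007.
Next gap: 43 days. Aug 22 2007 + 43 days = Oct 4 2007.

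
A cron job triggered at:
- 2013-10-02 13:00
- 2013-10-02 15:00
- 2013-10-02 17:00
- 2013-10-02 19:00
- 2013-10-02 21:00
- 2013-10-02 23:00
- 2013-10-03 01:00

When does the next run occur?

Spacing: 2, 2, 2, 2, 2, 2 h — constant 2 h.
2013-10-03 01:00 + 2 h = 2013-10-03 03:00.

2013-10-03 03:00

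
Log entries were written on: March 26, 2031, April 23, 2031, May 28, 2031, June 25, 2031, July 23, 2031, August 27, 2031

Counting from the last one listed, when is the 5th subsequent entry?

All dates are Wednesdays, 28, 35, 28, 28, 35 days apart.
Specifically, the 4th Wednesday of each month.
4th Wednesday of September 2031: September 24, 2031.
October 2031 — 4th Wednesday is October 22, 2031.
4th Wednesday of November 2031: November 26, 2031.
December 2031 — 4th Wednesday is December 24, 2031.
January 2032 — 4th Wednesday is January 28, 2032.

January 28, 2032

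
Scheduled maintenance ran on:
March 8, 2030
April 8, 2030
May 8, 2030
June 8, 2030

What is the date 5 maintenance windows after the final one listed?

November 8, 2030

Gaps: 31, 30, 31 days — not constant. Every event is on the 8th of the month.
Pattern: the 8th of each month.
July 2030: July 8, 2030.
August 2030: August 8, 2030.
September 2030: September 8, 2030.
October 2030: October 8, 2030.
November 2030: November 8, 2030.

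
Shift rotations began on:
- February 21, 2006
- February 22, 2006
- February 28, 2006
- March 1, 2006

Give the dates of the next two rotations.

March 7, 2006; March 8, 2006

Gaps: 1, 6, 1 days — not constant, but cyclic with period 2.
The events fall on every Tuesday and Wednesday.
The following Tuesday is March 7, 2006.
The following Wednesday is March 8, 2006.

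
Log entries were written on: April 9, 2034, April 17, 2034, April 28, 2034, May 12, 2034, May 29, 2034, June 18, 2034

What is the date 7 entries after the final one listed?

The spacing grows by 3 each time: 8, 11, 14, 17, 20 days.
Next gap: 23 days. June 18, 2034 + 23 days = July 11, 2034.
Next gap: 26 days. July 11, 2034 + 26 days = August 6, 2034.
Next gap: 29 days. August 6, 2034 + 29 days = September 4, 2034.
Next gap: 32 days. September 4, 2034 + 32 days = October 6, 2034.
Next gap: 35 days. October 6, 2034 + 35 days = November 10, 2034.
Next gap: 38 days. November 10, 2034 + 38 days = December 18, 2034.
Next gap: 41 days. December 18, 2034 + 41 days = January 28, 2035.

January 28, 2035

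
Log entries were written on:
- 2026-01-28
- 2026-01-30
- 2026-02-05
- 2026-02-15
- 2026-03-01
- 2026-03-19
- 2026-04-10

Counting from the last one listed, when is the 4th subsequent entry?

Intervals are 2, 6, 10, 14, 18, 22 days — an arithmetic progression with common difference 4.
Next gap: 26 days. 2026-04-10 + 26 days = 2026-05-06.
Next gap: 30 days. 2026-05-06 + 30 days = 2026-06-05.
Next gap: 34 days. 2026-06-05 + 34 days = 2026-07-09.
Next gap: 38 days. 2026-07-09 + 38 days = 2026-08-16.

2026-08-16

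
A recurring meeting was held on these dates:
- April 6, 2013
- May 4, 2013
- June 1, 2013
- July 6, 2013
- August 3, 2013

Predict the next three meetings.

September 7, 2013; October 5, 2013; November 2, 2013

Gaps: 28, 28, 35, 28 days — a mix of 28 and 35. Every date is a Saturday.
Each is the 1st Saturday of its month.
1st Saturday of September 2013: September 7, 2013.
October 2013 — 1st Saturday is October 5, 2013.
1st Saturday of November 2013: November 2, 2013.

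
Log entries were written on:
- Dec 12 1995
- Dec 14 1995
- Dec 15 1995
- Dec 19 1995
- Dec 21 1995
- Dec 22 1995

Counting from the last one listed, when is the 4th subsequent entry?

The gap pattern 2, 1, 4, 2, 1 repeats every 3 events.
These are the Tuesdays, Thursdays and Fridays of each week.
The following Tuesday is Dec 26 1995.
The following Thursday is Dec 28 1995.
The following Friday is Dec 29 1995.
The following Tuesday is Jan 2 1996.

Jan 2 1996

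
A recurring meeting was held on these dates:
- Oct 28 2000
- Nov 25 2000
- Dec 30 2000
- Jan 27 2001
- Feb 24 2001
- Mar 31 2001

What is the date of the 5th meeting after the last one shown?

Aug 25 2001

These are Saturdays with 28, 35, 28, 28, 35-day gaps.
Each is the final Saturday of its month — Dec 30 2000 is past the 28th, so '4th Saturday' doesn't fit.
Last Saturday of April 2001: Apr 28 2001.
May 2001 ends with Saturday May 26 2001.
June 2001 ends with Saturday Jun 30 2001.
July 2001 ends with Saturday Jul 28 2001.
August 2001 ends with Saturday Aug 25 2001.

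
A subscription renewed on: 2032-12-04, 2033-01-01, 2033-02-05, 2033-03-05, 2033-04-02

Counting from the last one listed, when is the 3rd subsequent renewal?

2033-07-02

Gaps: 28, 35, 28, 28 days — a mix of 28 and 35. Every date is a Saturday.
Each is the 1st Saturday of its month.
1st Saturday of May 2033: 2033-05-07.
1st Saturday of June 2033: 2033-06-04.
July 2033 — 1st Saturday is 2033-07-02.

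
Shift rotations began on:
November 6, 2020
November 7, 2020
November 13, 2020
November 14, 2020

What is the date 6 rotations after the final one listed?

The gap pattern 1, 6, 1 repeats every 2 events.
These are the Fridays and Saturdays of each week.
Next Friday: November 20, 2020.
Next Saturday: November 21, 2020.
Next Friday: November 27, 2020.
Next Saturday: November 28, 2020.
Next Friday: December 4, 2020.
Next Saturday: December 5, 2020.

December 5, 2020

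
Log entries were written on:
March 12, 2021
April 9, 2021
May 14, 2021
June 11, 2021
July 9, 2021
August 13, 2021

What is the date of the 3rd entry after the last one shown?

November 12, 2021

These are Fridays at 28- or 35-day spacing (28, 35, 28, 28, 35).
The pattern: 2nd Friday of the month.
2nd Friday of September 2021: September 10, 2021.
2nd Friday of October 2021: October 8, 2021.
2nd Friday of November 2021: November 12, 2021.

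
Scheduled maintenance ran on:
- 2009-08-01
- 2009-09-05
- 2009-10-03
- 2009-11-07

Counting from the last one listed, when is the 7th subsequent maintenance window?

2010-06-05

These are Saturdays at 28- or 35-day spacing (35, 28, 35).
The pattern: 1st Saturday of the month.
December 2009 — 1st Saturday is 2009-12-05.
January 2010 — 1st Saturday is 2010-01-02.
1st Saturday of February 2010: 2010-02-06.
1st Saturday of March 2010: 2010-03-06.
April 2010 — 1st Saturday is 2010-04-03.
May 2010 — 1st Saturday is 2010-05-01.
1st Saturday of June 2010: 2010-06-05.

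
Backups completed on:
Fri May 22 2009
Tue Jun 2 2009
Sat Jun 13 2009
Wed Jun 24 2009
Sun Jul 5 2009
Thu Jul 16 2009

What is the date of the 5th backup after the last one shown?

Wed Sep 9 2009

The spacing is 11, 11, 11, 11, 11 days — always 11 days.
Thu Jul 16 2009 + 11 days = Mon Jul 27 2009.
Mon Jul 27 2009 + 11 days = Fri Aug 7 2009.
Fri Aug 7 2009 + 11 days = Tue Aug 18 2009.
Tue Aug 18 2009 + 11 days = Sat Aug 29 2009.
Sat Aug 29 2009 + 11 days = Wed Sep 9 2009.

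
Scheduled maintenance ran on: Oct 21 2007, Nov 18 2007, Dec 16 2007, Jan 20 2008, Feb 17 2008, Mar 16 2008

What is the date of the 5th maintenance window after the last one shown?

These are Sundays at 28- or 35-day spacing (28, 28, 35, 28, 28).
The pattern: 3rd Sunday of the month.
3rd Sunday of April 2008: Apr 20 2008.
3rd Sunday of May 2008: May 18 2008.
3rd Sunday of June 2008: Jun 15 2008.
3rd Sunday of July 2008: Jul 20 2008.
3rd Sunday of August 2008: Aug 17 2008.

Aug 17 2008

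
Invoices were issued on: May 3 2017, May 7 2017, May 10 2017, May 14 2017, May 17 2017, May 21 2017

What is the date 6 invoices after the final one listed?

Jun 11 2017

Gaps: 4, 3, 4, 3, 4 days — not constant, but cyclic with period 2.
The events fall on every Wednesday and Sunday.
The following Wednesday is May 24 2017.
Next Sunday: May 28 2017.
The following Wednesday is May 31 2017.
The following Sunday is Jun 4 2017.
Next Wednesday: Jun 7 2017.
Next Sunday: Jun 11 2017.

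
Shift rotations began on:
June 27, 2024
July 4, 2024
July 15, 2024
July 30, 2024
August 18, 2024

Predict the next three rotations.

Intervals are 7, 11, 15, 19 days — an arithmetic progression with common difference 4.
Next gap: 23 days. August 18, 2024 + 23 days = September 10, 2024.
Next gap: 27 days. September 10, 2024 + 27 days = October 7, 2024.
Next gap: 31 days. October 7, 2024 + 31 days = November 7, 2024.

September 10, 2024; October 7, 2024; November 7, 2024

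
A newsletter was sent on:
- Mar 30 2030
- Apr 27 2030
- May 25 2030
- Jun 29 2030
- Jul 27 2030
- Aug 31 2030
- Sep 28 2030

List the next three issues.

Every date is a Saturday; gaps 28, 28, 35, 28, 35, 28 days.
Each is the last Saturday of its month (at least one falls on the 29th or later, ruling out '4th Saturday').
October 2030 ends with Saturday Oct 26 2030.
Last Saturday of November 2030: Nov 30 2030.
Last Saturday of December 2030: Dec 28 2030.

Oct 26 2030, Nov 30 2030, Dec 28 2030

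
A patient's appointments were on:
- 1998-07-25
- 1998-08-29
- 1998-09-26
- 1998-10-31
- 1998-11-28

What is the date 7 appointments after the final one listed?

1999-06-26

All Saturdays; the gaps (35, 28, 35, 28) vary with month length.
This is the last Saturday of each month.
Last Saturday of December 1998: 1998-12-26.
Last Saturday of January 1999: 1999-01-30.
Last Saturday of February 1999: 1999-02-27.
March 1999 ends with Saturday 1999-03-27.
April 1999 ends with Saturday 1999-04-24.
May 1999 ends with Saturday 1999-05-29.
June 1999 ends with Saturday 1999-06-26.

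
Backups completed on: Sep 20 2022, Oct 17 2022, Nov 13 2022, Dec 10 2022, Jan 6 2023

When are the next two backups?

Gaps between consecutive events: 27, 27, 27, 27 days — a constant 27-day interval.
Jan 6 2023 + 27 days = Feb 2 2023.
Feb 2 2023 + 27 days = Mar 1 2023.

Feb 2 2023, Mar 1 2023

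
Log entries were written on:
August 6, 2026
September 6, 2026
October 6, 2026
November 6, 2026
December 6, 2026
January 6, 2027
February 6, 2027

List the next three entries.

March 6, 2027; April 6, 2027; May 6, 2027

The day-of-month is always 6 (31, 30, 31, 30, 31, 31 days between events).
So this recurs on the 6th of each month.
March 2027: March 6, 2027.
April 2027: April 6, 2027.
May 2027: May 6, 2027.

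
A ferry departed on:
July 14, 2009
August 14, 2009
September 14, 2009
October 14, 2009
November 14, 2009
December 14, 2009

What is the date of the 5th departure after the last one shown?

Each date is the 14th; the gaps (31, 31, 30, 31, 30) track the month lengths.
The rule is the 14th of each month.
Next: January 2010 → January 14, 2010.
February 2010: February 14, 2010.
March 2010: March 14, 2010.
Next: April 2010 → April 14, 2010.
May 2010: May 14, 2010.

May 14, 2010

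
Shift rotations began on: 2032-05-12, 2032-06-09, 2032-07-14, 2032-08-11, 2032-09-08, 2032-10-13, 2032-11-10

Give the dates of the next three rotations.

All dates are Wednesdays, 28, 35, 28, 28, 35, 28 days apart.
Specifically, the 2nd Wednesday of each month.
December 2032 — 2nd Wednesday is 2032-12-08.
January 2033 — 2nd Wednesday is 2033-01-12.
February 2033 — 2nd Wednesday is 2033-02-09.

2032-12-08, 2033-01-12, 2033-02-09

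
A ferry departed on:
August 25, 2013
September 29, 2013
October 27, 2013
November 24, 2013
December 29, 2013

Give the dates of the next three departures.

All Sundays; the gaps (35, 28, 28, 35) vary with month length.
This is the last Sunday of each month.
January 2014 ends with Sunday January 26, 2014.
February 2014 ends with Sunday February 23, 2014.
March 2014 ends with Sunday March 30, 2014.

January 26, 2014; February 23, 2014; March 30, 2014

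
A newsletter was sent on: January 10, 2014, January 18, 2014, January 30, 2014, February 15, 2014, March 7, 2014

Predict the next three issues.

Gaps: 8, 12, 16, 20 days — each gap is 4 larger than the previous one.
Next gap: 24 days. March 7, 2014 + 24 days = March 31, 2014.
Next gap: 28 days. March 31, 2014 + 28 days = April 28, 2014.
Next gap: 32 days. April 28, 2014 + 32 days = May 30, 2014.

March 31, 2014; April 28, 2014; May 30, 2014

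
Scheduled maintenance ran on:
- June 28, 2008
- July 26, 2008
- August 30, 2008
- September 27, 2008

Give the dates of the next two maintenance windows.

October 25, 2008; November 29, 2008

Every date is a Saturday; gaps 28, 35, 28 days.
Each is the last Saturday of its month (at least one falls on the 29th or later, ruling out '4th Saturday').
Last Saturday of October 2008: October 25, 2008.
November 2008 ends with Saturday November 29, 2008.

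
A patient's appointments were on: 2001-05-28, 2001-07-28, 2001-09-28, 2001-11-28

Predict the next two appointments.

2002-01-28, 2002-03-28

Each date is the 28th; the gaps (61, 62, 61) track the month lengths.
The rule is the 28th of every 2 months.
January 2002: 2002-01-28.
March 2002: 2002-03-28.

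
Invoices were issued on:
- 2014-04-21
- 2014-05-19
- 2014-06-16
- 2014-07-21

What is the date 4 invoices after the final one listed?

Gaps: 28, 28, 35 days — a mix of 28 and 35. Every date is a Monday.
Each is the 3rd Monday of its month.
3rd Monday of August 2014: 2014-08-18.
September 2014 — 3rd Monday is 2014-09-15.
3rd Monday of October 2014: 2014-10-20.
November 2014 — 3rd Monday is 2014-11-17.

2014-11-17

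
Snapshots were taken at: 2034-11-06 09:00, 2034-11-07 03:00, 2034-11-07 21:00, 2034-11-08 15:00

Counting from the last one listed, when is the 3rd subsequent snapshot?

Spacing: 18, 18, 18 h — constant 18 h.
2034-11-08 15:00 + 18 h = 2034-11-09 09:00.
2034-11-09 09:00 + 18 h = 2034-11-10 03:00.
2034-11-10 03:00 + 18 h = 2034-11-10 21:00.

2034-11-10 21:00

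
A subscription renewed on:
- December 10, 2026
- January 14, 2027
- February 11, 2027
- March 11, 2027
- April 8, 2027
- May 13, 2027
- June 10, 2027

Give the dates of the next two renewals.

July 8, 2027; August 12, 2027

These are Thursdays at 28- or 35-day spacing (35, 28, 28, 28, 35, 28).
The pattern: 2nd Thursday of the month.
July 2027 — 2nd Thursday is July 8, 2027.
August 2027 — 2nd Thursday is August 12, 2027.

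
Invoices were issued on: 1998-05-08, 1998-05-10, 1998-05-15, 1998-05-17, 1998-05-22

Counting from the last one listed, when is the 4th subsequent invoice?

1998-06-05

Gaps: 2, 5, 2, 5 days — not constant, but cyclic with period 2.
The events fall on every Friday and Sunday.
Next Sunday: 1998-05-24.
Next Friday: 1998-05-29.
The following Sunday is 1998-05-31.
The following Friday is 1998-06-05.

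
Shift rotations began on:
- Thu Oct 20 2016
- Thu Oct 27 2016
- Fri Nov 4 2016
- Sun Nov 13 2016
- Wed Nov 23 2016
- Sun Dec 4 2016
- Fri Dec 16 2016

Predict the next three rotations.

Thu Dec 29 2016, Thu Jan 12 2017, Fri Jan 27 2017

Intervals are 7, 8, 9, 10, 11, 12 days — an arithmetic progression with common difference 1.
Next gap: 13 days. Fri Dec 16 2016 + 13 days = Thu Dec 29 2016.
Next gap: 14 days. Thu Dec 29 2016 + 14 days = Thu Jan 12 2017.
Next gap: 15 days. Thu Jan 12 2017 + 15 days = Fri Jan 27 2017.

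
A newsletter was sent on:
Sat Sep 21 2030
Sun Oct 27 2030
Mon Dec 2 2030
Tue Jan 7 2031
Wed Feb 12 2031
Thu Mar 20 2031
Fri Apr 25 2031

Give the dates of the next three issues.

Every event comes 36 days after the last (36, 36, 36, 36, 36, 36).
Fri Apr 25 2031 + 36 days = Sat May 31 2031.
Sat May 31 2031 + 36 days = Sun Jul 6 2031.
Sun Jul 6 2031 + 36 days = Mon Aug 11 2031.

Sat May 31 2031, Sun Jul 6 2031, Mon Aug 11 2031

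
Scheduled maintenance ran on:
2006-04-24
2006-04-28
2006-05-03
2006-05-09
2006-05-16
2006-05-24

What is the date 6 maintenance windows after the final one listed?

The spacing grows by 1 each time: 4, 5, 6, 7, 8 days.
Next gap: 9 days. 2006-05-24 + 9 days = 2006-06-02.
Next gap: 10 days. 2006-06-02 + 10 days = 2006-06-12.
Next gap: 11 days. 2006-06-12 + 11 days = 2006-06-23.
Next gap: 12 days. 2006-06-23 + 12 days = 2006-07-05.
Next gap: 13 days. 2006-07-05 + 13 days = 2006-07-18.
Next gap: 14 days. 2006-07-18 + 14 days = 2006-08-01.

2006-08-01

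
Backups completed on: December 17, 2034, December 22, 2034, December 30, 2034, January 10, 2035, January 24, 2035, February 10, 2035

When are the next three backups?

March 2, 2035; March 25, 2035; April 20, 2035

Intervals are 5, 8, 11, 14, 17 days — an arithmetic progression with common difference 3.
Next gap: 20 days. February 10, 2035 + 20 days = March 2, 2035.
Next gap: 23 days. March 2, 2035 + 23 days = March 25, 2035.
Next gap: 26 days. March 25, 2035 + 26 days = April 20, 2035.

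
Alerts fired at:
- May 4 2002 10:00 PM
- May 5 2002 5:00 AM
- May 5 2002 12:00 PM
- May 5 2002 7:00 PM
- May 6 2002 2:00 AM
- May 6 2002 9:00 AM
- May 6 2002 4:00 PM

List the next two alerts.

The interval is a steady 7 hours (7, 7, 7, 7, 7, 7).
May 6 2002 4:00 PM + 7 h = May 6 2002 11:00 PM.
May 6 2002 11:00 PM + 7 h = May 7 2002 6:00 AM.

May 6 2002 11:00 PM, May 7 2002 6:00 AM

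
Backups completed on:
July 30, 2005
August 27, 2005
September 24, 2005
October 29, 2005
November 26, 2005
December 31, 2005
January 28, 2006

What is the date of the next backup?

February 25, 2006

These are Saturdays with 28, 28, 35, 28, 35, 28-day gaps.
Each is the final Saturday of its month — July 30, 2005 is past the 28th, so '4th Saturday' doesn't fit.
Last Saturday of February 2006: February 25, 2006.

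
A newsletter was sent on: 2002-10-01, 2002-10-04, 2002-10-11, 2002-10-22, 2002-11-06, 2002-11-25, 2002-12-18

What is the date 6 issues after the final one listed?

2003-07-28

The spacing grows by 4 each time: 3, 7, 11, 15, 19, 23 days.
Next gap: 27 days. 2002-12-18 + 27 days = 2003-01-14.
Next gap: 31 days. 2003-01-14 + 31 days = 2003-02-14.
Next gap: 35 days. 2003-02-14 + 35 days = 2003-03-21.
Next gap: 39 days. 2003-03-21 + 39 days = 2003-04-29.
Next gap: 43 days. 2003-04-29 + 43 days = 2003-06-11.
Next gap: 47 days. 2003-06-11 + 47 days = 2003-07-28.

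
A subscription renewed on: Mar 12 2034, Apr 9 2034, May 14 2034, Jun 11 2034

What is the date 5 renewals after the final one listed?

Gaps: 28, 35, 28 days — a mix of 28 and 35. Every date is a Sunday.
Each is the 2nd Sunday of its month.
July 2034 — 2nd Sunday is Jul 9 2034.
August 2034 — 2nd Sunday is Aug 13 2034.
2nd Sunday of September 2034: Sep 10 2034.
October 2034 — 2nd Sunday is Oct 8 2034.
2nd Sunday of November 2034: Nov 12 2034.

Nov 12 2034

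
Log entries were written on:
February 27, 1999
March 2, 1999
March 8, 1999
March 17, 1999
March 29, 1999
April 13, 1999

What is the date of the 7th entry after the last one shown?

October 19, 1999

Gaps: 3, 6, 9, 12, 15 days — each gap is 3 larger than the previous one.
Next gap: 18 days. April 13, 1999 + 18 days = May 1, 1999.
Next gap: 21 days. May 1, 1999 + 21 days = May 22, 1999.
Next gap: 24 days. May 22, 1999 + 24 days = June 15, 1999.
Next gap: 27 days. June 15, 1999 + 27 days = July 12, 1999.
Next gap: 30 days. July 12, 1999 + 30 days = August 11, 1999.
Next gap: 33 days. August 11, 1999 + 33 days = September 13, 1999.
Next gap: 36 days. September 13, 1999 + 36 days = October 19, 1999.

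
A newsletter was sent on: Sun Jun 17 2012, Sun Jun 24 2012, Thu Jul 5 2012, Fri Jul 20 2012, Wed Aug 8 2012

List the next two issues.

The spacing grows by 4 each time: 7, 11, 15, 19 days.
Next gap: 23 days. Wed Aug 8 2012 + 23 days = Fri Aug 31 2012.
Next gap: 27 days. Fri Aug 31 2012 + 27 days = Thu Sep 27 2012.

Fri Aug 31 2012, Thu Sep 27 2012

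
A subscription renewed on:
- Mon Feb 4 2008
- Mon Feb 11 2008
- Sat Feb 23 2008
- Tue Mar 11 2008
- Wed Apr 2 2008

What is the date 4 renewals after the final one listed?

Mon Aug 18 2008

The spacing grows by 5 each time: 7, 12, 17, 22 days.
Next gap: 27 days. Wed Apr 2 2008 + 27 days = Tue Apr 29 2008.
Next gap: 32 days. Tue Apr 29 2008 + 32 days = Sat May 31 2008.
Next gap: 37 days. Sat May 31 2008 + 37 days = Mon Jul 7 2008.
Next gap: 42 days. Mon Jul 7 2008 + 42 days = Mon Aug 18 2008.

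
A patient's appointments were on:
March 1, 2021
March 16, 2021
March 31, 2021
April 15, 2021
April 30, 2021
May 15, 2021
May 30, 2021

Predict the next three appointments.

Every event comes 15 days after the last (15, 15, 15, 15, 15, 15).
May 30, 2021 + 15 days = June 14, 2021.
June 14, 2021 + 15 days = June 29, 2021.
June 29, 2021 + 15 days = July 14, 2021.

June 14, 2021; June 29, 2021; July 14, 2021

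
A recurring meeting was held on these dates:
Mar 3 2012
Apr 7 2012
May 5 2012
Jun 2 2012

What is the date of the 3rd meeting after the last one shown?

Sep 1 2012

All dates are Saturdays, 35, 28, 28 days apart.
Specifically, the 1st Saturday of each month.
1st Saturday of July 2012: Jul 7 2012.
1st Saturday of August 2012: Aug 4 2012.
September 2012 — 1st Saturday is Sep 1 2012.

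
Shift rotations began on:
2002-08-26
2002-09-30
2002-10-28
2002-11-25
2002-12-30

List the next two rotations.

2003-01-27, 2003-02-24

All Mondays; the gaps (35, 28, 28, 35) vary with month length.
This is the last Monday of each month.
Last Monday of January 2003: 2003-01-27.
February 2003 ends with Monday 2003-02-24.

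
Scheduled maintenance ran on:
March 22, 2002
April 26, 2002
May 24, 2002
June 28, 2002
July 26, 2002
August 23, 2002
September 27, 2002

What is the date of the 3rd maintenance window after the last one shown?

All dates are Fridays, 35, 28, 35, 28, 28, 35 days apart.
Specifically, the 4th Friday of each month.
4th Friday of October 2002: October 25, 2002.
4th Friday of November 2002: November 22, 2002.
4th Friday of December 2002: December 27, 2002.

December 27, 2002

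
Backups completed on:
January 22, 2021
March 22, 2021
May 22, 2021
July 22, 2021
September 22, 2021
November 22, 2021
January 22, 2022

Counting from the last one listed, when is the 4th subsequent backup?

September 22, 2022

Gaps: 59, 61, 61, 62, 61, 61 days — not constant. Every event is on the 22nd of the month.
Pattern: the 22nd of every 2 months.
March 2022: March 22, 2022.
May 2022: May 22, 2022.
Next: July 2022 → July 22, 2022.
Next: September 2022 → September 22, 2022.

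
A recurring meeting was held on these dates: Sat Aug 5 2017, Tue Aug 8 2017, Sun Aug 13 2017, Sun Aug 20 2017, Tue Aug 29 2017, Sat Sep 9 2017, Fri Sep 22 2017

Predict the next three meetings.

Intervals are 3, 5, 7, 9, 11, 13 days — an arithmetic progression with common difference 2.
Next gap: 15 days. Fri Sep 22 2017 + 15 days = Sat Oct 7 2017.
Next gap: 17 days. Sat Oct 7 2017 + 17 days = Tue Oct 24 2017.
Next gap: 19 days. Tue Oct 24 2017 + 19 days = Sun Nov 12 2017.

Sat Oct 7 2017, Tue Oct 24 2017, Sun Nov 12 2017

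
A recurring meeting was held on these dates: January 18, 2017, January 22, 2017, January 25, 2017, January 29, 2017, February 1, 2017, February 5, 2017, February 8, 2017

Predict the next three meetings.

February 12, 2017; February 15, 2017; February 19, 2017

The gap pattern 4, 3, 4, 3, 4, 3 repeats every 2 events.
These are the Wednesdays and Sundays of each week.
The following Sunday is February 12, 2017.
The following Wednesday is February 15, 2017.
Next Sunday: February 19, 2017.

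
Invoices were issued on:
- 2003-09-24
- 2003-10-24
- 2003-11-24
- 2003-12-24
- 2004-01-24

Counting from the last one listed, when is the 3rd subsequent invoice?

2004-04-24

The day-of-month is always 24 (30, 31, 30, 31 days between events).
So this recurs on the 24th of each month.
Next: February 2004 → 2004-02-24.
March 2004: 2004-03-24.
Next: April 2004 → 2004-04-24.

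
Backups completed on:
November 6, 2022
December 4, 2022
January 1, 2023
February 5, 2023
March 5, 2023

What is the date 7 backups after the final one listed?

October 1, 2023

These are Sundays at 28- or 35-day spacing (28, 28, 35, 28).
The pattern: 1st Sunday of the month.
1st Sunday of April 2023: April 2, 2023.
May 2023 — 1st Sunday is May 7, 2023.
1st Sunday of June 2023: June 4, 2023.
1st Sunday of July 2023: July 2, 2023.
1st Sunday of August 2023: August 6, 2023.
1st Sunday of September 2023: September 3, 2023.
1st Sunday of October 2023: October 1, 2023.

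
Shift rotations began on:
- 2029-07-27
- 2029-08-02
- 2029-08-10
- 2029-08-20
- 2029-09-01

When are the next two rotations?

The spacing grows by 2 each time: 6, 8, 10, 12 days.
Next gap: 14 days. 2029-09-01 + 14 days = 2029-09-15.
Next gap: 16 days. 2029-09-15 + 16 days = 2029-10-01.

2029-09-15, 2029-10-01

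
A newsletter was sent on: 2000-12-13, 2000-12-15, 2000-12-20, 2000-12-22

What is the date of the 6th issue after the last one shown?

The gap pattern 2, 5, 2 repeats every 2 events.
These are the Wednesdays and Fridays of each week.
The following Wednesday is 2000-12-27.
The following Friday is 2000-12-29.
Next Wednesday: 2001-01-03.
Next Friday: 2001-01-05.
Next Wednesday: 2001-01-10.
The following Friday is 2001-01-12.

2001-01-12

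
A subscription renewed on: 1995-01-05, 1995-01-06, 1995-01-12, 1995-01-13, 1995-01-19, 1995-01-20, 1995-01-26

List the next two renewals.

1995-01-27, 1995-02-02

Gaps: 1, 6, 1, 6, 1, 6 days — not constant, but cyclic with period 2.
The events fall on every Thursday and Friday.
The following Friday is 1995-01-27.
Next Thursday: 1995-02-02.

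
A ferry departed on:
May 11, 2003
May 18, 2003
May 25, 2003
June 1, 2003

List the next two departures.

Every event comes 7 days after the last (7, 7, 7).
June 1, 2003 + 7 days = June 8, 2003.
June 8, 2003 + 7 days = June 15, 2003.

June 8, 2003; June 15, 2003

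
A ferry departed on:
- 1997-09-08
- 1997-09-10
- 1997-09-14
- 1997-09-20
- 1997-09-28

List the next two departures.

Gaps: 2, 4, 6, 8 days — each gap is 2 larger than the previous one.
Next gap: 10 days. 1997-09-28 + 10 days = 1997-10-08.
Next gap: 12 days. 1997-10-08 + 12 days = 1997-10-20.

1997-10-08, 1997-10-20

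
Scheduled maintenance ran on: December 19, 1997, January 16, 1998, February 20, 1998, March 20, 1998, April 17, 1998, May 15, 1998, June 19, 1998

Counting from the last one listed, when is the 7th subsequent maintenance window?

All dates are Fridays, 28, 35, 28, 28, 28, 35 days apart.
Specifically, the 3rd Friday of each month.
3rd Friday of July 1998: July 17, 1998.
August 1998 — 3rd Friday is August 21, 1998.
September 1998 — 3rd Friday is September 18, 1998.
October 1998 — 3rd Friday is October 16, 1998.
3rd Friday of November 1998: November 20, 1998.
December 1998 — 3rd Friday is December 18, 1998.
January 1999 — 3rd Friday is January 15, 1999.

January 15, 1999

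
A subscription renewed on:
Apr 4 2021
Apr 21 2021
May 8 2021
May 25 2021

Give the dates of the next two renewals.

Gaps between consecutive events: 17, 17, 17 days — a constant 17-day interval.
May 25 2021 + 17 days = Jun 11 2021.
Jun 11 2021 + 17 days = Jun 28 2021.

Jun 11 2021, Jun 28 2021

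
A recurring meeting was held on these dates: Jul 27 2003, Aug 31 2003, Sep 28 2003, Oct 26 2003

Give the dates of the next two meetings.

Nov 30 2003, Dec 28 2003

Every date is a Sunday; gaps 35, 28, 28 days.
Each is the last Sunday of its month (at least one falls on the 29th or later, ruling out '4th Sunday').
Last Sunday of November 2003: Nov 30 2003.
Last Sunday of December 2003: Dec 28 2003.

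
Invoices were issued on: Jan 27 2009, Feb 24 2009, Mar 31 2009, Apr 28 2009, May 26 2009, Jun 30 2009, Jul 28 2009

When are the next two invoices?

Aug 25 2009, Sep 29 2009

All Tuesdays; the gaps (28, 35, 28, 28, 35, 28) vary with month length.
This is the last Tuesday of each month.
Last Tuesday of August 2009: Aug 25 2009.
Last Tuesday of September 2009: Sep 29 2009.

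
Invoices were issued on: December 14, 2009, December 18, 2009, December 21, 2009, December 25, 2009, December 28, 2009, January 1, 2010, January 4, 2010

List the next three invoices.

The gap pattern 4, 3, 4, 3, 4, 3 repeats every 2 events.
These are the Mondays and Fridays of each week.
The following Friday is January 8, 2010.
Next Monday: January 11, 2010.
The following Friday is January 15, 2010.

January 8, 2010; January 11, 2010; January 15, 2010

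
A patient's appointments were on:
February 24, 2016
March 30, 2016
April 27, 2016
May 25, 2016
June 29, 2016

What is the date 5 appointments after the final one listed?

November 30, 2016

All Wednesdays; the gaps (35, 28, 28, 35) vary with month length.
This is the last Wednesday of each month.
July 2016 ends with Wednesday July 27, 2016.
August 2016 ends with Wednesday August 31, 2016.
Last Wednesday of September 2016: September 28, 2016.
Last Wednesday of October 2016: October 26, 2016.
November 2016 ends with Wednesday November 30, 2016.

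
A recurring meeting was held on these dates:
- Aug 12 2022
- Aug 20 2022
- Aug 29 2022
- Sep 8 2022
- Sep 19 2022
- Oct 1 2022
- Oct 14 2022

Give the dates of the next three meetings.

Intervals are 8, 9, 10, 11, 12, 13 days — an arithmetic progression with common difference 1.
Next gap: 14 days. Oct 14 2022 + 14 days = Oct 28 2022.
Next gap: 15 days. Oct 28 2022 + 15 days = Nov 12 2022.
Next gap: 16 days. Nov 12 2022 + 16 days = Nov 28 2022.

Oct 28 2022, Nov 12 2022, Nov 28 2022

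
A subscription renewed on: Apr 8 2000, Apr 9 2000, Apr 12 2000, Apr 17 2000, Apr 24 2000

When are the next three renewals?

The spacing grows by 2 each time: 1, 3, 5, 7 days.
Next gap: 9 days. Apr 24 2000 + 9 days = May 3 2000.
Next gap: 11 days. May 3 2000 + 11 days = May 14 2000.
Next gap: 13 days. May 14 2000 + 13 days = May 27 2000.

May 3 2000, May 14 2000, May 27 2000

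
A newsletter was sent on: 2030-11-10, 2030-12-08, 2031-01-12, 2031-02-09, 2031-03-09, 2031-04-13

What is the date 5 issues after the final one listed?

2031-09-14

All dates are Sundays, 28, 35, 28, 28, 35 days apart.
Specifically, the 2nd Sunday of each month.
2nd Sunday of May 2031: 2031-05-11.
2nd Sunday of June 2031: 2031-06-08.
2nd Sunday of July 2031: 2031-07-13.
2nd Sunday of August 2031: 2031-08-10.
2nd Sunday of September 2031: 2031-09-14.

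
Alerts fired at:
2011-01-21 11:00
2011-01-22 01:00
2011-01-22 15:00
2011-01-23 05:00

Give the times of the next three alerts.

2011-01-23 19:00, 2011-01-24 09:00, 2011-01-24 23:00

Spacing: 14, 14, 14 h — constant 14 h.
2011-01-23 05:00 + 14 h = 2011-01-23 19:00.
2011-01-23 19:00 + 14 h = 2011-01-24 09:00.
2011-01-24 09:00 + 14 h = 2011-01-24 23:00.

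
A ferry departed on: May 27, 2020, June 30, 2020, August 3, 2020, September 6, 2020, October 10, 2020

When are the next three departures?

The spacing is 34, 34, 34, 34 days — always 34 days.
October 10, 2020 + 34 days = November 13, 2020.
November 13, 2020 + 34 days = December 17, 2020.
December 17, 2020 + 34 days = January 20, 2021.

November 13, 2020; December 17, 2020; January 20, 2021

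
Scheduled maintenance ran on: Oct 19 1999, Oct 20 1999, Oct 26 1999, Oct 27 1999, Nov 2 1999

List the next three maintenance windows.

The gap pattern 1, 6, 1, 6 repeats every 2 events.
These are the Tuesdays and Wednesdays of each week.
The following Wednesday is Nov 3 1999.
The following Tuesday is Nov 9 1999.
Next Wednesday: Nov 10 1999.

Nov 3 1999, Nov 9 1999, Nov 10 1999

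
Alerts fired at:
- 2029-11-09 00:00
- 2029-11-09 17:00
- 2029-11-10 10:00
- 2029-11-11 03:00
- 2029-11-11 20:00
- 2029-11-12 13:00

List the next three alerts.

2029-11-13 06:00, 2029-11-13 23:00, 2029-11-14 16:00

The interval is a steady 17 hours (17, 17, 17, 17, 17).
2029-11-12 13:00 + 17 h = 2029-11-13 06:00.
2029-11-13 06:00 + 17 h = 2029-11-13 23:00.
2029-11-13 23:00 + 17 h = 2029-11-14 16:00.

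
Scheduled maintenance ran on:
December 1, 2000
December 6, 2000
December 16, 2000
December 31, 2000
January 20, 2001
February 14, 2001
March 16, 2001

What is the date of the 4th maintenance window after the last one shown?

September 2, 2001

Intervals are 5, 10, 15, 20, 25, 30 days — an arithmetic progression with common difference 5.
Next gap: 35 days. March 16, 2001 + 35 days = April 20, 2001.
Next gap: 40 days. April 20, 2001 + 40 days = May 30, 2001.
Next gap: 45 days. May 30, 2001 + 45 days = July 14, 2001.
Next gap: 50 days. July 14, 2001 + 50 days = September 2, 2001.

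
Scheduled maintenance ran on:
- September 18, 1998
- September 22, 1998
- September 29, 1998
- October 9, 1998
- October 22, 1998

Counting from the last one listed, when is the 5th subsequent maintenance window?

February 9, 1999

The spacing grows by 3 each time: 4, 7, 10, 13 days.
Next gap: 16 days. October 22, 1998 + 16 days = November 7, 1998.
Next gap: 19 days. November 7, 1998 + 19 days = November 26, 1998.
Next gap: 22 days. November 26, 1998 + 22 days = December 18, 1998.
Next gap: 25 days. December 18, 1998 + 25 days = January 12, 1999.
Next gap: 28 days. January 12, 1999 + 28 days = February 9, 1999.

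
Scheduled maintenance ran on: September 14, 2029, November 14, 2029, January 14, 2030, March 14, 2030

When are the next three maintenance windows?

May 14, 2030; July 14, 2030; September 14, 2030

Each date is the 14th; the gaps (61, 61, 59) track the month lengths.
The rule is the 14th of every 2 months.
May 2030: May 14, 2030.
July 2030: July 14, 2030.
September 2030: September 14, 2030.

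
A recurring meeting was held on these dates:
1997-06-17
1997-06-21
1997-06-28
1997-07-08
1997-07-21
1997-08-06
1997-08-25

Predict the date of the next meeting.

The spacing grows by 3 each time: 4, 7, 10, 13, 16, 19 days.
Next gap: 22 days. 1997-08-25 + 22 days = 1997-09-16.

1997-09-16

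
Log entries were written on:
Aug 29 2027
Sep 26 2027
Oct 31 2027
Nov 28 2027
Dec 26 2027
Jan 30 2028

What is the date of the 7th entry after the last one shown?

These are Sundays with 28, 35, 28, 28, 35-day gaps.
Each is the final Sunday of its month — Aug 29 2027 is past the 28th, so '4th Sunday' doesn't fit.
February 2028 ends with Sunday Feb 27 2028.
March 2028 ends with Sunday Mar 26 2028.
April 2028 ends with Sunday Apr 30 2028.
May 2028 ends with Sunday May 28 2028.
Last Sunday of June 2028: Jun 25 2028.
Last Sunday of July 2028: Jul 30 2028.
Last Sunday of August 2028: Aug 27 2028.

Aug 27 2028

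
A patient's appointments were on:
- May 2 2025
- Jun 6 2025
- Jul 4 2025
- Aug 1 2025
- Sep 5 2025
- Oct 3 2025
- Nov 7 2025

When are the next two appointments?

Dec 5 2025, Jan 2 2026

These are Fridays at 28- or 35-day spacing (35, 28, 28, 35, 28, 35).
The pattern: 1st Friday of the month.
December 2025 — 1st Friday is Dec 5 2025.
1st Friday of January 2026: Jan 2 2026.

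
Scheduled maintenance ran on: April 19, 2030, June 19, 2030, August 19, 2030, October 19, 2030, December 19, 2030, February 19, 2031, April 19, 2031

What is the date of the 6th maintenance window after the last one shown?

April 19, 2032

The day-of-month is always 19 (61, 61, 61, 61, 62, 59 days between events).
So this recurs on the 19th of every 2 months.
June 2031: June 19, 2031.
Next: August 2031 → August 19, 2031.
October 2031: October 19, 2031.
Next: December 2031 → December 19, 2031.
February 2032: February 19, 2032.
April 2032: April 19, 2032.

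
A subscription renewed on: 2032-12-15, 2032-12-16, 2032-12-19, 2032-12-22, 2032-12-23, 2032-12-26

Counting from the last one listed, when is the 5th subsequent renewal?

2033-01-06

Every event lands on a Wednesday or Thursday or Sunday (gaps cycle 1, 3, 3, 1, 3).
So the schedule is: every Wednesday, Thursday and Sunday.
The following Wednesday is 2032-12-29.
The following Thursday is 2032-12-30.
Next Sunday: 2033-01-02.
The following Wednesday is 2033-01-05.
The following Thursday is 2033-01-06.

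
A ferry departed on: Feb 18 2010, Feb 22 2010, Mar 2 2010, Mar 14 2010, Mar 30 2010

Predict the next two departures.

Apr 19 2010, May 13 2010

Intervals are 4, 8, 12, 16 days — an arithmetic progression with common difference 4.
Next gap: 20 days. Mar 30 2010 + 20 days = Apr 19 2010.
Next gap: 24 days. Apr 19 2010 + 24 days = May 13 2010.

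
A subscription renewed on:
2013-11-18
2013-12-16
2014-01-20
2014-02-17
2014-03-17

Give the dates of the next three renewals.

2014-04-21, 2014-05-19, 2014-06-16

Gaps: 28, 35, 28, 28 days — a mix of 28 and 35. Every date is a Monday.
Each is the 3rd Monday of its month.
3rd Monday of April 2014: 2014-04-21.
3rd Monday of May 2014: 2014-05-19.
June 2014 — 3rd Monday is 2014-06-16.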